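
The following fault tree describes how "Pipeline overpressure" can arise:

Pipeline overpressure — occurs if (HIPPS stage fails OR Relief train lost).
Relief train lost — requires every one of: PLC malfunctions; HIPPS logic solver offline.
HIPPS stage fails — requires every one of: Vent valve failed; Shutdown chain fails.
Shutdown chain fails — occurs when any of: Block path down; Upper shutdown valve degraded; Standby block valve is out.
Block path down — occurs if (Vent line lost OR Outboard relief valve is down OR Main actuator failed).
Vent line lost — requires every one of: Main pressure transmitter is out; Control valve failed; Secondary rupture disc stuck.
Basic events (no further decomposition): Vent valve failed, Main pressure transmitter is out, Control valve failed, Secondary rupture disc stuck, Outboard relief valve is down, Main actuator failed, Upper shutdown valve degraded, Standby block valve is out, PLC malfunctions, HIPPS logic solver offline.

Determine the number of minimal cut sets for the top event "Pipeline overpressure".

6

Vent line lost [AND]: one cut set from each child combined → 1 × 1 × 1 = 1 cut set(s).
Block path down [OR]: union of children's cut sets → 3 cut set(s).
Shutdown chain fails [OR]: union of children's cut sets → 5 cut set(s).
HIPPS stage fails [AND]: one cut set from each child combined → 1 × 5 = 5 cut set(s).
Relief train lost [AND]: one cut set from each child combined → 1 × 1 = 1 cut set(s).
Pipeline overpressure [OR]: union of children's cut sets → 6 cut set(s).
Minimal cut sets: {Control valve failed, Main pressure transmitter is out, Secondary rupture disc stuck, Vent valve failed}; {Outboard relief valve is down, Vent valve failed}; {Main actuator failed, Vent valve failed}; {Upper shutdown valve degraded, Vent valve failed}; {Standby block valve is out, Vent valve failed}; {HIPPS logic solver offline, PLC malfunctions}.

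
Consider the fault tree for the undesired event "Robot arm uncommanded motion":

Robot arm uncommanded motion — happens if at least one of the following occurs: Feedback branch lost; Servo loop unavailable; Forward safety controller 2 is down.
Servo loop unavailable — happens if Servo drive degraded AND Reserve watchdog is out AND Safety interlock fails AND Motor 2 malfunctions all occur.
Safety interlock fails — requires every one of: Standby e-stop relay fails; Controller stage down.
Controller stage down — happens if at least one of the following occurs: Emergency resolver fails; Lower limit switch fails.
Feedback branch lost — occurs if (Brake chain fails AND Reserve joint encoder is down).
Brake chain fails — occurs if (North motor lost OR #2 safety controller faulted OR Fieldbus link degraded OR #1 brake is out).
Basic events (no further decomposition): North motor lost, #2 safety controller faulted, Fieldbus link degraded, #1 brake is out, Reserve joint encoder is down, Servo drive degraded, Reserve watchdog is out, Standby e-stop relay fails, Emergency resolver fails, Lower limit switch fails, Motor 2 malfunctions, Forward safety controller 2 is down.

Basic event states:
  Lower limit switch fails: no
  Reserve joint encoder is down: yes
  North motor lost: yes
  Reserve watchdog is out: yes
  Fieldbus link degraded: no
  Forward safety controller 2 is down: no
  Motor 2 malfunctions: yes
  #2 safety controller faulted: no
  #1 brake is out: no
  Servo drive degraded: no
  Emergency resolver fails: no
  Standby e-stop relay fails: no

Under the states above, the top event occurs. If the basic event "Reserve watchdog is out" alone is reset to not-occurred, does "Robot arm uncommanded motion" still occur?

Yes

Counterfactual: set "Reserve watchdog is out" to not occurred.
Brake chain fails [OR]: North motor lost=occurs, #2 safety controller faulted=not, Fieldbus link degraded=not, #1 brake is out=not → at least one input occurs → occurs.
Feedback branch lost [AND]: Brake chain fails=occurs, Reserve joint encoder is down=occurs → all inputs occur → occurs.
Controller stage down [OR]: Emergency resolver fails=not, Lower limit switch fails=not → no input occurs → does not occur.
Safety interlock fails [AND]: Standby e-stop relay fails=not, Controller stage down=not → not all inputs occur → does not occur.
Servo loop unavailable [AND]: Servo drive degraded=not, Reserve watchdog is out=not, Safety interlock fails=not, Motor 2 malfunctions=occurs → not all inputs occur → does not occur.
Robot arm uncommanded motion [OR]: Feedback branch lost=occurs, Servo loop unavailable=not, Forward safety controller 2 is down=not → at least one input occurs → occurs.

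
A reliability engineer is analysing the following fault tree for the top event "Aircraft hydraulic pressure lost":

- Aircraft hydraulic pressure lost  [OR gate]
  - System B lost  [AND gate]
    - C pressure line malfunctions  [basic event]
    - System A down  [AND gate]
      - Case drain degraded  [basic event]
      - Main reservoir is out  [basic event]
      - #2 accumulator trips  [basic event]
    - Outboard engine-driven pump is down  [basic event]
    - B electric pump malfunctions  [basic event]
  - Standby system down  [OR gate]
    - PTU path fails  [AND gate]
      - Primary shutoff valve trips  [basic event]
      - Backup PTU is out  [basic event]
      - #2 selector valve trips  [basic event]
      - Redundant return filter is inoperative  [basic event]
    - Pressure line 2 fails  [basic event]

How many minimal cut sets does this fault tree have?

System A down [AND]: one cut set from each child combined → 1 × 1 × 1 = 1 cut set(s).
System B lost [AND]: one cut set from each child combined → 1 × 1 × 1 × 1 = 1 cut set(s).
PTU path fails [AND]: one cut set from each child combined → 1 × 1 × 1 × 1 = 1 cut set(s).
Standby system down [OR]: union of children's cut sets → 2 cut set(s).
Aircraft hydraulic pressure lost [OR]: union of children's cut sets → 3 cut set(s).
Minimal cut sets: {#2 accumulator trips, B electric pump malfunctions, C pressure line malfunctions, Case drain degraded, Main reservoir is out, Outboard engine-driven pump is down}; {#2 selector valve trips, Backup PTU is out, Primary shutoff valve trips, Redundant return filter is inoperative}; {Pressure line 2 fails}.

3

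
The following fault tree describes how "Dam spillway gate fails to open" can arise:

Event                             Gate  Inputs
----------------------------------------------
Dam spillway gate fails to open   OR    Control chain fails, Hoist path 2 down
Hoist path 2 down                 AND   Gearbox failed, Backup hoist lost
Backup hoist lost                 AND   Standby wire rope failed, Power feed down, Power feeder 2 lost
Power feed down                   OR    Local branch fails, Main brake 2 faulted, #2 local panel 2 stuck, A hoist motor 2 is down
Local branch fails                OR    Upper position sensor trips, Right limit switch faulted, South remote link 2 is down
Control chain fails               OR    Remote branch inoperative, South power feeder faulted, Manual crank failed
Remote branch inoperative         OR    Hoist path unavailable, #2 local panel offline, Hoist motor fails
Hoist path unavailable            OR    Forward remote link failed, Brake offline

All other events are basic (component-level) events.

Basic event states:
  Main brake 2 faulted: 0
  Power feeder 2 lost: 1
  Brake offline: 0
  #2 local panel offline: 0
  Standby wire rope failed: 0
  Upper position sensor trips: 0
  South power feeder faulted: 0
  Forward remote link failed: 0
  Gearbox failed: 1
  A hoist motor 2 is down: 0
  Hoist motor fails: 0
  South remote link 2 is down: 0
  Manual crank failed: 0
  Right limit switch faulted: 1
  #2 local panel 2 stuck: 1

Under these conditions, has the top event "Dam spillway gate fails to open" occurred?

Hoist path unavailable [OR]: Forward remote link failed=not, Brake offline=not → no input occurs → does not occur.
Remote branch inoperative [OR]: Hoist path unavailable=not, #2 local panel offline=not, Hoist motor fails=not → no input occurs → does not occur.
Control chain fails [OR]: Remote branch inoperative=not, South power feeder faulted=not, Manual crank failed=not → no input occurs → does not occur.
Local branch fails [OR]: Upper position sensor trips=not, Right limit switch faulted=occurs, South remote link 2 is down=not → at least one input occurs → occurs.
Power feed down [OR]: Local branch fails=occurs, Main brake 2 faulted=not, #2 local panel 2 stuck=occurs, A hoist motor 2 is down=not → at least one input occurs → occurs.
Backup hoist lost [AND]: Standby wire rope failed=not, Power feed down=occurs, Power feeder 2 lost=occurs → not all inputs occur → does not occur.
Hoist path 2 down [AND]: Gearbox failed=occurs, Backup hoist lost=not → not all inputs occur → does not occur.
Dam spillway gate fails to open [OR]: Control chain fails=not, Hoist path 2 down=not → no input occurs → does not occur.

No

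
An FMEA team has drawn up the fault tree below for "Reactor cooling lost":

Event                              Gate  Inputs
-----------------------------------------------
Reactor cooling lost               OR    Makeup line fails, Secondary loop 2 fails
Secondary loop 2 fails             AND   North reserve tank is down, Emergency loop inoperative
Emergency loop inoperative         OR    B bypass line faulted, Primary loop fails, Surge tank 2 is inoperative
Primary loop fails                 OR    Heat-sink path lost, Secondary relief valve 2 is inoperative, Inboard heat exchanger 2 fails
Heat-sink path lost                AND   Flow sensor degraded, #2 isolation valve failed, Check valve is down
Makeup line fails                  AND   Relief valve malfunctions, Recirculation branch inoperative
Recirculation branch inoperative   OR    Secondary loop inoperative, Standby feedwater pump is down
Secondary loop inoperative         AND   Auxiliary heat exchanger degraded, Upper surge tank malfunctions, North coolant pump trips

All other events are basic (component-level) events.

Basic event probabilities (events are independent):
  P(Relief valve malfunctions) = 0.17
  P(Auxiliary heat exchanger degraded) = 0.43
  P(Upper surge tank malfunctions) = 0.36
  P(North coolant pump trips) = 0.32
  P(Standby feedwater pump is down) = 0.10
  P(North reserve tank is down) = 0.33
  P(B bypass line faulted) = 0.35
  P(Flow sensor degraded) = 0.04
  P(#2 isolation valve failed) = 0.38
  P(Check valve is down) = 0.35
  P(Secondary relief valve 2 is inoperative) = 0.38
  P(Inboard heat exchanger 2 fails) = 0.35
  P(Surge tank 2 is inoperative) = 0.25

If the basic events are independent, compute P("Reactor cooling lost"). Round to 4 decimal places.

0.2836

P(Secondary loop inoperative) [AND] = 0.43 × 0.36 × 0.32 = 0.049536
P(Recirculation branch inoperative) [OR] = 1 − (1−0.049536) × (1−0.10) = 0.144582
P(Makeup line fails) [AND] = 0.17 × 0.144582 = 0.024579
P(Heat-sink path lost) [AND] = 0.04 × 0.38 × 0.35 = 0.005320
P(Primary loop fails) [OR] = 1 − (1−0.005320) × (1−0.38) × (1−0.35) = 0.599144
P(Emergency loop inoperative) [OR] = 1 − (1−0.35) × (1−0.599144) × (1−0.25) = 0.804583
P(Secondary loop 2 fails) [AND] = 0.33 × 0.804583 = 0.265512
P(Reactor cooling lost) [OR] = 1 − (1−0.024579) × (1−0.265512) = 0.283565
Rounded to 4 decimal places: P(Reactor cooling lost) ≈ 0.2836.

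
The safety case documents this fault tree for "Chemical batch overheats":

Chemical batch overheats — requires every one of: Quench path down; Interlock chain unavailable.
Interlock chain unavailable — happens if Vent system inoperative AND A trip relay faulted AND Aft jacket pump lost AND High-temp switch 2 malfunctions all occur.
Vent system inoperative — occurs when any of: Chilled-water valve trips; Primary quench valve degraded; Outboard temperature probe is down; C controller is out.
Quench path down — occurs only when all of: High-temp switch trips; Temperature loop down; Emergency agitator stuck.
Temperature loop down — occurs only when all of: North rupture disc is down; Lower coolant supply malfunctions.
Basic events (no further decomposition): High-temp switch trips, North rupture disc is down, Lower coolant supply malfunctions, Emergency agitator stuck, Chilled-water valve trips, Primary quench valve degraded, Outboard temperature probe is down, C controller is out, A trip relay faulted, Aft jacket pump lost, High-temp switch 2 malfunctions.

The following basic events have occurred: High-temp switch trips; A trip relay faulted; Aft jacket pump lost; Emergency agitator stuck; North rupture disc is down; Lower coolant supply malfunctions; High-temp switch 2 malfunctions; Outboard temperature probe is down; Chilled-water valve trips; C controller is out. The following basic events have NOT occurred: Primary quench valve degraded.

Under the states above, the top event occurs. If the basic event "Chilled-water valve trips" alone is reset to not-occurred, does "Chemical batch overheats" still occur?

Counterfactual: set "Chilled-water valve trips" to not occurred.
Temperature loop down [AND]: North rupture disc is down=occurs, Lower coolant supply malfunctions=occurs → all inputs occur → occurs.
Quench path down [AND]: High-temp switch trips=occurs, Temperature loop down=occurs, Emergency agitator stuck=occurs → all inputs occur → occurs.
Vent system inoperative [OR]: Chilled-water valve trips=not, Primary quench valve degraded=not, Outboard temperature probe is down=occurs, C controller is out=occurs → at least one input occurs → occurs.
Interlock chain unavailable [AND]: Vent system inoperative=occurs, A trip relay faulted=occurs, Aft jacket pump lost=occurs, High-temp switch 2 malfunctions=occurs → all inputs occur → occurs.
Chemical batch overheats [AND]: Quench path down=occurs, Interlock chain unavailable=occurs → all inputs occur → occurs.

Yes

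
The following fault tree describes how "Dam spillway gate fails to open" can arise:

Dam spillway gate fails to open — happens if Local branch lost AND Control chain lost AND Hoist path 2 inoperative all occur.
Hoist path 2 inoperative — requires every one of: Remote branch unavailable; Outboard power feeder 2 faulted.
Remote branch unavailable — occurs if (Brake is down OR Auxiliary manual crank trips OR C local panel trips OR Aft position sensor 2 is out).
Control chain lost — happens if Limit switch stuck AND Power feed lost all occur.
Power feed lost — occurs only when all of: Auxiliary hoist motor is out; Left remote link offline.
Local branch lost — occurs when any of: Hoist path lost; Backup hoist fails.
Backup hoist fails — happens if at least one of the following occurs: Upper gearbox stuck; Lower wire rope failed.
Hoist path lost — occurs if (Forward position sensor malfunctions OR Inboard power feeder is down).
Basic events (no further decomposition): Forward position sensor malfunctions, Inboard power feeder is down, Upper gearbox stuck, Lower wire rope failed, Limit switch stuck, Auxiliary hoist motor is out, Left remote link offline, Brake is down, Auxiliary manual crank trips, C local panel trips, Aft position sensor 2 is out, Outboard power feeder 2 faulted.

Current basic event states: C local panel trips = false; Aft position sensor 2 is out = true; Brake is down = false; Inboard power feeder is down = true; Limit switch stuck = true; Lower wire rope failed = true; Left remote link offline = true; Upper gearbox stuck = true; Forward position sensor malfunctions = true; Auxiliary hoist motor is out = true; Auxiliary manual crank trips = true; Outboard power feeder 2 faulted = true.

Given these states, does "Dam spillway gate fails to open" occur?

Hoist path lost [OR]: Forward position sensor malfunctions=occurs, Inboard power feeder is down=occurs → at least one input occurs → occurs.
Backup hoist fails [OR]: Upper gearbox stuck=occurs, Lower wire rope failed=occurs → at least one input occurs → occurs.
Local branch lost [OR]: Hoist path lost=occurs, Backup hoist fails=occurs → at least one input occurs → occurs.
Power feed lost [AND]: Auxiliary hoist motor is out=occurs, Left remote link offline=occurs → all inputs occur → occurs.
Control chain lost [AND]: Limit switch stuck=occurs, Power feed lost=occurs → all inputs occur → occurs.
Remote branch unavailable [OR]: Brake is down=not, Auxiliary manual crank trips=occurs, C local panel trips=not, Aft position sensor 2 is out=occurs → at least one input occurs → occurs.
Hoist path 2 inoperative [AND]: Remote branch unavailable=occurs, Outboard power feeder 2 faulted=occurs → all inputs occur → occurs.
Dam spillway gate fails to open [AND]: Local branch lost=occurs, Control chain lost=occurs, Hoist path 2 inoperative=occurs → all inputs occur → occurs.

Yes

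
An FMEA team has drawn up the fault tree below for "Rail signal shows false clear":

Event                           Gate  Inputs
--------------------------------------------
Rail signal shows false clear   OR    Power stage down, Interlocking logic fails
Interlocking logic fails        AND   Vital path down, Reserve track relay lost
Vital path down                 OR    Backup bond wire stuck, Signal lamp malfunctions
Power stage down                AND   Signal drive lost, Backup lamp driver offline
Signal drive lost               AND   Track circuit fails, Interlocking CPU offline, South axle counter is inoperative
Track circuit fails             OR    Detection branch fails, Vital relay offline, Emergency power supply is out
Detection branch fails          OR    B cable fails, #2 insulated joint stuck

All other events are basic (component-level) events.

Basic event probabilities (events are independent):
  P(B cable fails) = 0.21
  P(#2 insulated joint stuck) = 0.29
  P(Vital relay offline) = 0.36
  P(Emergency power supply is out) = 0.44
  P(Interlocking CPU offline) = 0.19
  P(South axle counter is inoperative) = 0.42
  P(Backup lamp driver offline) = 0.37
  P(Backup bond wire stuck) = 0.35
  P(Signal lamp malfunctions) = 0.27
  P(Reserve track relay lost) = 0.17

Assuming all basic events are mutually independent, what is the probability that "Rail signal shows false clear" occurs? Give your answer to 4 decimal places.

0.1108

P(Detection branch fails) [OR] = 1 − (1−0.21) × (1−0.29) = 0.439100
P(Track circuit fails) [OR] = 1 − (1−0.439100) × (1−0.36) × (1−0.44) = 0.798973
P(Signal drive lost) [AND] = 0.798973 × 0.19 × 0.42 = 0.063758
P(Power stage down) [AND] = 0.063758 × 0.37 = 0.023590
P(Vital path down) [OR] = 1 − (1−0.35) × (1−0.27) = 0.525500
P(Interlocking logic fails) [AND] = 0.525500 × 0.17 = 0.089335
P(Rail signal shows false clear) [OR] = 1 − (1−0.023590) × (1−0.089335) = 0.110818
Rounded to 4 decimal places: P(Rail signal shows false clear) ≈ 0.1108.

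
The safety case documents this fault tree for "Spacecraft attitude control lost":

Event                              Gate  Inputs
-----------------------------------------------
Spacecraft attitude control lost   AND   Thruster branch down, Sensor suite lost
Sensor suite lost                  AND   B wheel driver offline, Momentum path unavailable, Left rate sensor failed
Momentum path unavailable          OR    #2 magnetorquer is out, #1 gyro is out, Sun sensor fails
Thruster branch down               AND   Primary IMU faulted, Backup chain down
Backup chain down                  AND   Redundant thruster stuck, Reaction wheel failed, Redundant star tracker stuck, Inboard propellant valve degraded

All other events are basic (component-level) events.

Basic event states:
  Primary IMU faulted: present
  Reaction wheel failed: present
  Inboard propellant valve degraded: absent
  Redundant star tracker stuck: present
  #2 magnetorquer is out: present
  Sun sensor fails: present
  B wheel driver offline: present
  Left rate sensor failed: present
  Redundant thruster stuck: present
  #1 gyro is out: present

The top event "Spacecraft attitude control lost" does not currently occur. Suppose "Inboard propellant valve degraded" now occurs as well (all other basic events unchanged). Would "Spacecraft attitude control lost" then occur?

Yes

Counterfactual: set "Inboard propellant valve degraded" to occurred.
Backup chain down [AND]: Redundant thruster stuck=occurs, Reaction wheel failed=occurs, Redundant star tracker stuck=occurs, Inboard propellant valve degraded=occurs → all inputs occur → occurs.
Thruster branch down [AND]: Primary IMU faulted=occurs, Backup chain down=occurs → all inputs occur → occurs.
Momentum path unavailable [OR]: #2 magnetorquer is out=occurs, #1 gyro is out=occurs, Sun sensor fails=occurs → at least one input occurs → occurs.
Sensor suite lost [AND]: B wheel driver offline=occurs, Momentum path unavailable=occurs, Left rate sensor failed=occurs → all inputs occur → occurs.
Spacecraft attitude control lost [AND]: Thruster branch down=occurs, Sensor suite lost=occurs → all inputs occur → occurs.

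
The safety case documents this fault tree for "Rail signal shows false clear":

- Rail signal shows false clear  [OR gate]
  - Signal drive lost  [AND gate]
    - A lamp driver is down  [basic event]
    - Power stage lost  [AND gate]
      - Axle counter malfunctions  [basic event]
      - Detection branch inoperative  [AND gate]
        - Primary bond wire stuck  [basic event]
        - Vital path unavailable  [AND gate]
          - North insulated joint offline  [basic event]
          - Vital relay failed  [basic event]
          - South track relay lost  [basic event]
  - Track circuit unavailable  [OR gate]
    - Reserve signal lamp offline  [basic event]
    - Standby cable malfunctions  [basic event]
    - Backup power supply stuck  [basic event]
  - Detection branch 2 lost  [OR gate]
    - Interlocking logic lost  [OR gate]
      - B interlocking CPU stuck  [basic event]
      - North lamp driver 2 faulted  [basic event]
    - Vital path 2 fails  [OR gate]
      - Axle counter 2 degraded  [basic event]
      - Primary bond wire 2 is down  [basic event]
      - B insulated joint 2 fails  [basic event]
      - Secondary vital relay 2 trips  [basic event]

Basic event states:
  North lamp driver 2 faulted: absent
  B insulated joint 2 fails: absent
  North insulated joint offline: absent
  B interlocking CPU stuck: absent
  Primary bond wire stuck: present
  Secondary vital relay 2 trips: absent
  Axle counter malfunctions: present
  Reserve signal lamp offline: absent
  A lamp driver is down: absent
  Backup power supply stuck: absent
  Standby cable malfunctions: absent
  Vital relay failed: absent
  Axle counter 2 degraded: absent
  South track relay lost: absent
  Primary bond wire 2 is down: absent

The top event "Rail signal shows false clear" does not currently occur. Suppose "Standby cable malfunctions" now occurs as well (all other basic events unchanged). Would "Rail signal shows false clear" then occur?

Counterfactual: set "Standby cable malfunctions" to occurred.
Vital path unavailable [AND]: North insulated joint offline=not, Vital relay failed=not, South track relay lost=not → not all inputs occur → does not occur.
Detection branch inoperative [AND]: Primary bond wire stuck=occurs, Vital path unavailable=not → not all inputs occur → does not occur.
Power stage lost [AND]: Axle counter malfunctions=occurs, Detection branch inoperative=not → not all inputs occur → does not occur.
Signal drive lost [AND]: A lamp driver is down=not, Power stage lost=not → not all inputs occur → does not occur.
Track circuit unavailable [OR]: Reserve signal lamp offline=not, Standby cable malfunctions=occurs, Backup power supply stuck=not → at least one input occurs → occurs.
Interlocking logic lost [OR]: B interlocking CPU stuck=not, North lamp driver 2 faulted=not → no input occurs → does not occur.
Vital path 2 fails [OR]: Axle counter 2 degraded=not, Primary bond wire 2 is down=not, B insulated joint 2 fails=not, Secondary vital relay 2 trips=not → no input occurs → does not occur.
Detection branch 2 lost [OR]: Interlocking logic lost=not, Vital path 2 fails=not → no input occurs → does not occur.
Rail signal shows false clear [OR]: Signal drive lost=not, Track circuit unavailable=occurs, Detection branch 2 lost=not → at least one input occurs → occurs.

Yes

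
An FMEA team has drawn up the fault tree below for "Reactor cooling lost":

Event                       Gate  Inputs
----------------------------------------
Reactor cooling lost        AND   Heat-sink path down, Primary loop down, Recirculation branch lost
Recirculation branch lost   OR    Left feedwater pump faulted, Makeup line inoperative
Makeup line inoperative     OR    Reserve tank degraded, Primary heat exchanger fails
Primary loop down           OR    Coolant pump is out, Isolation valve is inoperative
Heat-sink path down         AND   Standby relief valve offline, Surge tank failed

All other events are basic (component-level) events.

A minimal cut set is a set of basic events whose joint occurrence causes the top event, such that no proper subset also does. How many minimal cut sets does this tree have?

6

Heat-sink path down [AND]: one cut set from each child combined → 1 × 1 = 1 cut set(s).
Primary loop down [OR]: union of children's cut sets → 2 cut set(s).
Makeup line inoperative [OR]: union of children's cut sets → 2 cut set(s).
Recirculation branch lost [OR]: union of children's cut sets → 3 cut set(s).
Reactor cooling lost [AND]: one cut set from each child combined → 1 × 2 × 3 = 6 cut set(s).
Minimal cut sets: {Coolant pump is out, Left feedwater pump faulted, Standby relief valve offline, Surge tank failed}; {Coolant pump is out, Reserve tank degraded, Standby relief valve offline, Surge tank failed}; {Coolant pump is out, Primary heat exchanger fails, Standby relief valve offline, Surge tank failed}; {Isolation valve is inoperative, Left feedwater pump faulted, Standby relief valve offline, Surge tank failed}; {Isolation valve is inoperative, Reserve tank degraded, Standby relief valve offline, Surge tank failed}; {Isolation valve is inoperative, Primary heat exchanger fails, Standby relief valve offline, Surge tank failed}.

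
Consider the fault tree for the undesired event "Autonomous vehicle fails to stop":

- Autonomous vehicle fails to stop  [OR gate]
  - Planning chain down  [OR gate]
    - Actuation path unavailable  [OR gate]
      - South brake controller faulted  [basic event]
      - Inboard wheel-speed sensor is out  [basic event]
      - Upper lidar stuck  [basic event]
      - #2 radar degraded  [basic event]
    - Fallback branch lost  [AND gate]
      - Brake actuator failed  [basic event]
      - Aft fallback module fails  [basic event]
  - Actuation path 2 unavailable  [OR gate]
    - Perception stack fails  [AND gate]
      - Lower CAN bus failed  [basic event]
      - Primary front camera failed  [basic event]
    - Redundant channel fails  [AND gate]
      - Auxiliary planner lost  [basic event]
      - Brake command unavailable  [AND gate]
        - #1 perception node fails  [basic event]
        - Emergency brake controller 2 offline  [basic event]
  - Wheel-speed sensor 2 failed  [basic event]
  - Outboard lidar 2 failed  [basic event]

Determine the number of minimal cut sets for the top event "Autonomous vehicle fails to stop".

Actuation path unavailable [OR]: union of children's cut sets → 4 cut set(s).
Fallback branch lost [AND]: one cut set from each child combined → 1 × 1 = 1 cut set(s).
Planning chain down [OR]: union of children's cut sets → 5 cut set(s).
Perception stack fails [AND]: one cut set from each child combined → 1 × 1 = 1 cut set(s).
Brake command unavailable [AND]: one cut set from each child combined → 1 × 1 = 1 cut set(s).
Redundant channel fails [AND]: one cut set from each child combined → 1 × 1 = 1 cut set(s).
Actuation path 2 unavailable [OR]: union of children's cut sets → 2 cut set(s).
Autonomous vehicle fails to stop [OR]: union of children's cut sets → 9 cut set(s).
Minimal cut sets: {South brake controller faulted}; {Inboard wheel-speed sensor is out}; {Upper lidar stuck}; {#2 radar degraded}; {Aft fallback module fails, Brake actuator failed}; {Lower CAN bus failed, Primary front camera failed}; {#1 perception node fails, Auxiliary planner lost, Emergency brake controller 2 offline}; {Wheel-speed sensor 2 failed}; {Outboard lidar 2 failed}.

9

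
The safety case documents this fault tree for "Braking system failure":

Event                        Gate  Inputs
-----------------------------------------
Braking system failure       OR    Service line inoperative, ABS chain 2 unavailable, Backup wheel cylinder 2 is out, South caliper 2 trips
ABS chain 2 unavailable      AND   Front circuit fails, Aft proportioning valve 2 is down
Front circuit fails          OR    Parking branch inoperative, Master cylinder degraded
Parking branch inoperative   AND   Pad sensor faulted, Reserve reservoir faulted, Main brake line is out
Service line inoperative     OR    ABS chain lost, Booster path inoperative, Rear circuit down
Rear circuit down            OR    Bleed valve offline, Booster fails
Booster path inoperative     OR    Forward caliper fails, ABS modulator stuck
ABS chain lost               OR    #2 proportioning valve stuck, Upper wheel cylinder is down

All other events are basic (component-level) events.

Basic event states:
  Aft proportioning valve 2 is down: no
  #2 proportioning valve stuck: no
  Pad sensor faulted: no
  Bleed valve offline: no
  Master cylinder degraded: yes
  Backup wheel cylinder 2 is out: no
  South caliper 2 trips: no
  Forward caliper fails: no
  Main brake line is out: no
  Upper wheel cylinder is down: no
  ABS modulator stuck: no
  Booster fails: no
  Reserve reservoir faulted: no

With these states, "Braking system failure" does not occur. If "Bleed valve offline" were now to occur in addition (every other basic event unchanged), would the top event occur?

Counterfactual: set "Bleed valve offline" to occurred.
ABS chain lost [OR]: #2 proportioning valve stuck=not, Upper wheel cylinder is down=not → no input occurs → does not occur.
Booster path inoperative [OR]: Forward caliper fails=not, ABS modulator stuck=not → no input occurs → does not occur.
Rear circuit down [OR]: Bleed valve offline=occurs, Booster fails=not → at least one input occurs → occurs.
Service line inoperative [OR]: ABS chain lost=not, Booster path inoperative=not, Rear circuit down=occurs → at least one input occurs → occurs.
Parking branch inoperative [AND]: Pad sensor faulted=not, Reserve reservoir faulted=not, Main brake line is out=not → not all inputs occur → does not occur.
Front circuit fails [OR]: Parking branch inoperative=not, Master cylinder degraded=occurs → at least one input occurs → occurs.
ABS chain 2 unavailable [AND]: Front circuit fails=occurs, Aft proportioning valve 2 is down=not → not all inputs occur → does not occur.
Braking system failure [OR]: Service line inoperative=occurs, ABS chain 2 unavailable=not, Backup wheel cylinder 2 is out=not, South caliper 2 trips=not → at least one input occurs → occurs.

Yes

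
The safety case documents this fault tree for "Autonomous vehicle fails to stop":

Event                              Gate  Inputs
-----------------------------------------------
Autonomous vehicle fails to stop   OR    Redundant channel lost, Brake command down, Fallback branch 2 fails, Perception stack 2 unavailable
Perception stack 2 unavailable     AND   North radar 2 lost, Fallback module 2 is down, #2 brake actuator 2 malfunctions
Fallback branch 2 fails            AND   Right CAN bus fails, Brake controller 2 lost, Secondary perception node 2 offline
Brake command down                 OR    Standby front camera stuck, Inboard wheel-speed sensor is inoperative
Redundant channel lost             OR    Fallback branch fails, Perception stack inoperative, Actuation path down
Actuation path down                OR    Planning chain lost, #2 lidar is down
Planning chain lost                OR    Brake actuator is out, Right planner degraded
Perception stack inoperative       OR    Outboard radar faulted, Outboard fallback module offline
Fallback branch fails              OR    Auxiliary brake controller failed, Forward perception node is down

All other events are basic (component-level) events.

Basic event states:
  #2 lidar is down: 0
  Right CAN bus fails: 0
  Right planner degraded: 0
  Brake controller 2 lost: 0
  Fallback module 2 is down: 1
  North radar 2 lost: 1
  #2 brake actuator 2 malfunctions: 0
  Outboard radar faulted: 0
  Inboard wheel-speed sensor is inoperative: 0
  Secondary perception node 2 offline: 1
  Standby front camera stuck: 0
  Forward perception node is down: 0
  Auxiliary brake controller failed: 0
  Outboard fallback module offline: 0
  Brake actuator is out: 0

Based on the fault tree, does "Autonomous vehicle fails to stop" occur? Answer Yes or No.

Fallback branch fails [OR]: Auxiliary brake controller failed=not, Forward perception node is down=not → no input occurs → does not occur.
Perception stack inoperative [OR]: Outboard radar faulted=not, Outboard fallback module offline=not → no input occurs → does not occur.
Planning chain lost [OR]: Brake actuator is out=not, Right planner degraded=not → no input occurs → does not occur.
Actuation path down [OR]: Planning chain lost=not, #2 lidar is down=not → no input occurs → does not occur.
Redundant channel lost [OR]: Fallback branch fails=not, Perception stack inoperative=not, Actuation path down=not → no input occurs → does not occur.
Brake command down [OR]: Standby front camera stuck=not, Inboard wheel-speed sensor is inoperative=not → no input occurs → does not occur.
Fallback branch 2 fails [AND]: Right CAN bus fails=not, Brake controller 2 lost=not, Secondary perception node 2 offline=occurs → not all inputs occur → does not occur.
Perception stack 2 unavailable [AND]: North radar 2 lost=occurs, Fallback module 2 is down=occurs, #2 brake actuator 2 malfunctions=not → not all inputs occur → does not occur.
Autonomous vehicle fails to stop [OR]: Redundant channel lost=not, Brake command down=not, Fallback branch 2 fails=not, Perception stack 2 unavailable=not → no input occurs → does not occur.

No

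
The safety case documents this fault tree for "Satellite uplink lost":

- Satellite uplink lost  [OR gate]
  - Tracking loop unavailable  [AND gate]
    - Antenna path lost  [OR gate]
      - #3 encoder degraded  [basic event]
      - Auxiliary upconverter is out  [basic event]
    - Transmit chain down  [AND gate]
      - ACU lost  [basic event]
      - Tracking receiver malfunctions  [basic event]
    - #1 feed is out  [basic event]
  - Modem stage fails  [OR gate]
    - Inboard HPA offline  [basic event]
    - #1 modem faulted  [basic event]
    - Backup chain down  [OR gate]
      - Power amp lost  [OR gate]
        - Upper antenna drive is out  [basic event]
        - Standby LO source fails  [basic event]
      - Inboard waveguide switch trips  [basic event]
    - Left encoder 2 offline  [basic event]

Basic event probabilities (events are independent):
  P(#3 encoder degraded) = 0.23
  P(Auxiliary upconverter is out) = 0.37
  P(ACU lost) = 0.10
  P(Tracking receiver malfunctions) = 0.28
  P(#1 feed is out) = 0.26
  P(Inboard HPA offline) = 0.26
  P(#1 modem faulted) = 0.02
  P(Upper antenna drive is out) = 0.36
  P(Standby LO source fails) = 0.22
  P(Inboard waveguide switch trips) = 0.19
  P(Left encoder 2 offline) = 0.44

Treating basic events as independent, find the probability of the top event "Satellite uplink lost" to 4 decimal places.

P(Antenna path lost) [OR] = 1 − (1−0.23) × (1−0.37) = 0.514900
P(Transmit chain down) [AND] = 0.10 × 0.28 = 0.028000
P(Tracking loop unavailable) [AND] = 0.514900 × 0.028000 × 0.26 = 0.003748
P(Power amp lost) [OR] = 1 − (1−0.36) × (1−0.22) = 0.500800
P(Backup chain down) [OR] = 1 − (1−0.500800) × (1−0.19) = 0.595648
P(Modem stage fails) [OR] = 1 − (1−0.26) × (1−0.02) × (1−0.595648) × (1−0.44) = 0.835788
P(Satellite uplink lost) [OR] = 1 − (1−0.003748) × (1−0.835788) = 0.836403
Rounded to 4 decimal places: P(Satellite uplink lost) ≈ 0.8364.

0.8364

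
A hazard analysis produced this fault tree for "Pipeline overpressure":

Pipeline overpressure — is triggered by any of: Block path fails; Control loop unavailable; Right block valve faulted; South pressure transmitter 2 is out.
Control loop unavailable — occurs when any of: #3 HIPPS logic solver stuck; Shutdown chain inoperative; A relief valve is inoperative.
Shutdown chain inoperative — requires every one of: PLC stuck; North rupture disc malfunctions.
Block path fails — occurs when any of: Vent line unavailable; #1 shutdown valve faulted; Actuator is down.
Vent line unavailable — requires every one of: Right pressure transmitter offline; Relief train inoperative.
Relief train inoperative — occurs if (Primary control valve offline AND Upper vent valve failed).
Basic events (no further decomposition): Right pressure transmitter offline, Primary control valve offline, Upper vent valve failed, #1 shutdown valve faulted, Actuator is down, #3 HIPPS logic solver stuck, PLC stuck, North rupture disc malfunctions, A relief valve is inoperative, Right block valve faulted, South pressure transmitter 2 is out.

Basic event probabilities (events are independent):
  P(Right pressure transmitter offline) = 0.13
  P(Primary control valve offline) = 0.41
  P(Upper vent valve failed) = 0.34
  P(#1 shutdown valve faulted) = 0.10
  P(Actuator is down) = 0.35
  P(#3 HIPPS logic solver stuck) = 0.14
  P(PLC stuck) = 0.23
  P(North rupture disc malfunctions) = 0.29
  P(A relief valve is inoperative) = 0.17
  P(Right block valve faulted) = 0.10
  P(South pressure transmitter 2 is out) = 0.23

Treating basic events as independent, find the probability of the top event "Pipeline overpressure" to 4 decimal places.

0.7348

P(Relief train inoperative) [AND] = 0.41 × 0.34 = 0.139400
P(Vent line unavailable) [AND] = 0.13 × 0.139400 = 0.018122
P(Block path fails) [OR] = 1 − (1−0.018122) × (1−0.10) × (1−0.35) = 0.425601
P(Shutdown chain inoperative) [AND] = 0.23 × 0.29 = 0.066700
P(Control loop unavailable) [OR] = 1 − (1−0.14) × (1−0.066700) × (1−0.17) = 0.333810
P(Pipeline overpressure) [OR] = 1 − (1−0.425601) × (1−0.333810) × (1−0.10) × (1−0.23) = 0.734817
Rounded to 4 decimal places: P(Pipeline overpressure) ≈ 0.7348.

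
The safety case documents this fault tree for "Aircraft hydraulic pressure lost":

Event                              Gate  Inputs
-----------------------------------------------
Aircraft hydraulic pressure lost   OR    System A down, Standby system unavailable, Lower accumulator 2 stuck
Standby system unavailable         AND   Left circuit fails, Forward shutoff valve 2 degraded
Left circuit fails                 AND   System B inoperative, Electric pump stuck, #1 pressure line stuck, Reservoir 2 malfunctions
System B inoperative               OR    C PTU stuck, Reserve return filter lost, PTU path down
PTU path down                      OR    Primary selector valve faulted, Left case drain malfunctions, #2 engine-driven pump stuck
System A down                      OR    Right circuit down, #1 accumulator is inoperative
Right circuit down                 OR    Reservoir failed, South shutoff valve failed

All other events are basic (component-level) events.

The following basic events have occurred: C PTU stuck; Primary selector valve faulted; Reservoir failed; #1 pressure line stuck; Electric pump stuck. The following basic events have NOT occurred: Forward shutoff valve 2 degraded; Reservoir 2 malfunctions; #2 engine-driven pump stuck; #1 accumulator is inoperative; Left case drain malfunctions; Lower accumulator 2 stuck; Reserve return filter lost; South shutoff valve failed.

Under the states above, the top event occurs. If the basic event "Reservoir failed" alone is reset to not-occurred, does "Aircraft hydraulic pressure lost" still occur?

No

Counterfactual: set "Reservoir failed" to not occurred.
Right circuit down [OR]: Reservoir failed=not, South shutoff valve failed=not → no input occurs → does not occur.
System A down [OR]: Right circuit down=not, #1 accumulator is inoperative=not → no input occurs → does not occur.
PTU path down [OR]: Primary selector valve faulted=occurs, Left case drain malfunctions=not, #2 engine-driven pump stuck=not → at least one input occurs → occurs.
System B inoperative [OR]: C PTU stuck=occurs, Reserve return filter lost=not, PTU path down=occurs → at least one input occurs → occurs.
Left circuit fails [AND]: System B inoperative=occurs, Electric pump stuck=occurs, #1 pressure line stuck=occurs, Reservoir 2 malfunctions=not → not all inputs occur → does not occur.
Standby system unavailable [AND]: Left circuit fails=not, Forward shutoff valve 2 degraded=not → not all inputs occur → does not occur.
Aircraft hydraulic pressure lost [OR]: System A down=not, Standby system unavailable=not, Lower accumulator 2 stuck=not → no input occurs → does not occur.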